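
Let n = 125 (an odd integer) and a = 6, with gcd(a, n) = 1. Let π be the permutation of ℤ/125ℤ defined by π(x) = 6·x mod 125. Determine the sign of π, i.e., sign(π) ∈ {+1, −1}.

+1

Start at x=121: 121 → 101 → 106 → 11 → 66 → 21 → 1 → … (one orbit).
Cycle type of π: 25×4 + 5×4 + 1×5; total 13 cycles.
sign(π) = (−1)^{n − #cycles} = (−1)^{125−13} = (−1)^112 = +1.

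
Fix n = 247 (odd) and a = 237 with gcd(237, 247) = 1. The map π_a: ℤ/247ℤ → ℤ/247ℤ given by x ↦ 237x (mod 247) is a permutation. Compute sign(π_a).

+1

Trace 42: π^k(42) = [42, 74, 1, 237, 100, 235, 120] for k=0..6.
31 cycles of lengths [9, 9, 9, 9, 9, 9, 9, 9, 9, 9, 9, 9, 9, 9, 9, 9, 9, 9, 9, 9, 9, 9, 9, 9, 9, 9, 3, 3, 3, 3, 1].
With 31 cycles on 247 points, sign = (−1)^{247−31} = +1.
(237|247)_J = +1 (Zolotarev's lemma cross-check).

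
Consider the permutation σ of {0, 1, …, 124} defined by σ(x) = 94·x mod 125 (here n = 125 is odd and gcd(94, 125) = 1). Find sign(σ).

+1

Start at x=61: 61 → 109 → 121 → 124 → 31 → 39 → 41 → … (one orbit).
π_94 has 7 disjoint cycles with lengths [50, 50, 10, 10, 2, 2, 1] on {0,…,124}.
7 cycles on 125: each ℓ→(−1)^(ℓ−1), product (−1)^118 = +1.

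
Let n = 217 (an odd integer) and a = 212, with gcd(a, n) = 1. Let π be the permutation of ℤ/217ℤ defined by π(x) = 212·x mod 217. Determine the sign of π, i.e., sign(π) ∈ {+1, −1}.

-1

Start at x=191: 191 → 130 → 1 → 212 → 25 → 92 → 191 (one orbit).
Cycle lengths of π_212 on ℤ/217ℤ: [6, 6, 6, 6, 6, 6, 6, 6, 6, 6, 6, 6, 6, 6, 6, 6, 6, 6, 6, 6, 6, 6, 6, 6, 6, 6, 6, 6, 6, 6, 6, 6, 6, 6, 6, 3, 3, 1]; 38 cycles in total.
38 cycles on 217: each ℓ→(−1)^(ℓ−1), product (−1)^179 = -1.
Check: (212/217) = -1 by Zolotarev.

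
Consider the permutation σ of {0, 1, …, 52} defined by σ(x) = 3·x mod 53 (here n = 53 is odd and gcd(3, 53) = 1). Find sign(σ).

Orbit of 18 under x↦3x: [18, 1, 3, 9, 27, 28, 31]… (length divides ord_53(3)).
Cycle type of π: 52 + 1; total 2 cycles.
Σ(ℓ_i−1) = 53−2 = 51; sign = (−1)^51 = -1.

-1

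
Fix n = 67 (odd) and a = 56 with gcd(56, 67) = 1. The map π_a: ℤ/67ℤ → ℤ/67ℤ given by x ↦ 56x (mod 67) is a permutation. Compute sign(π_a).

+1

Start at x=64: 64 → 33 → 39 → 40 → 29 → 16 → 25 → … (one orbit).
3 cycles of lengths [33, 33, 1].
Σ(ℓ_i−1) = 67−3 = 64; sign = (−1)^64 = +1.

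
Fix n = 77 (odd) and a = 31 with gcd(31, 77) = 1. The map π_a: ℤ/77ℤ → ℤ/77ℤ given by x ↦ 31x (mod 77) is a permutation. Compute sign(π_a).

-1

Orbit of 27 under x↦31x: [27, 67, 75, 15, 3, 16, 34]… (length divides ord_77(31)).
The orbit structure of x ↦ 31x mod 77: 6 orbits of sizes [30, 30, 6, 5, 5, 1].
n − c = 77 − 6 = 71; sign = (−1)^71 = -1.
Via Zolotarev, sign(π_{31}) = (31|77) = -1.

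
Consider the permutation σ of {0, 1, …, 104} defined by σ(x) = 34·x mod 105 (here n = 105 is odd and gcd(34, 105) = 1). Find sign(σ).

-1

Orbit of 34 under x↦34x: [34, 1]… (length divides ord_105(34)).
The orbit structure of x ↦ 34x mod 105: 54 orbits of sizes [2, 2, 2, 2, 2, 2, 2, 2, 2, 2, 2, 2, 2, 2, 2, 2, 2, 2, 2, 2, 2, 2, 2, 2, 2, 2, 2, 2, 2, 2, 2, 2, 2, 2, 2, 2, 2, 2, 2, 2, 2, 2, 2, 2, 2, 2, 2, 2, 2, 2, 2, 1, 1, 1].
With 54 cycles on 105 points, sign = (−1)^{105−54} = -1.
Check: (34/105) = -1 by Zolotarev.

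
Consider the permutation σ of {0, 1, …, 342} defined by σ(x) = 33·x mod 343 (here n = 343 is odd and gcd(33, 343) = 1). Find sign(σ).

-1

Orbit of 208 under x↦33x: [208, 4, 132, 240, 31, 337, 145]… (length divides ord_343(33)).
The orbit structure of x ↦ 33x mod 343: 4 orbits of sizes [294, 42, 6, 1].
343 − 4 = 339 transpositions; sign(π) = (−1)^339 = -1.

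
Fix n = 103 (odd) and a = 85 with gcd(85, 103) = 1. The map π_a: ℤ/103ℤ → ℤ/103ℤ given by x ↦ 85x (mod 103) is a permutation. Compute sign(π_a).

Orbit of 60 under x↦85x: [60, 53, 76, 74, 7, 80, 2]… (length divides ord_103(85)).
Cycle type of π: 102 + 1; total 2 cycles.
n − c = 103 − 2 = 101; sign = (−1)^101 = -1.
Zolotarev: (85|103) = -1, matching the cycle-count sign.

-1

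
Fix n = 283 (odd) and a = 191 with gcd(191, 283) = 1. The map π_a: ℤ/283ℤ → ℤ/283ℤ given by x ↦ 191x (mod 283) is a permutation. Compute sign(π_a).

Orbit of 12 under x↦191x: [12, 28, 254, 121, 188, 250, 206]… (length divides ord_283(191)).
The orbit structure of x ↦ 191x mod 283: 2 orbits of sizes [282, 1].
n − c = 283 − 2 = 281; sign = (−1)^281 = -1.
(191|283)_J = -1 (Zolotarev's lemma cross-check).

-1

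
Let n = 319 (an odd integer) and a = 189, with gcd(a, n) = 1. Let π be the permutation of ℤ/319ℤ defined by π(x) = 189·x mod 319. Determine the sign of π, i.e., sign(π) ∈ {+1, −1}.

Trace 93: π^k(93) = [93, 32, 306, 95, 91, 292, 1] for k=0..6.
Decompose π into cycles: lengths [140, 140, 28, 10, 1] (5 cycles, including the fixed point 0).
5 cycles on 319: each ℓ→(−1)^(ℓ−1), product (−1)^314 = +1.
Zolotarev: (189|319) = +1, matching the cycle-count sign.

+1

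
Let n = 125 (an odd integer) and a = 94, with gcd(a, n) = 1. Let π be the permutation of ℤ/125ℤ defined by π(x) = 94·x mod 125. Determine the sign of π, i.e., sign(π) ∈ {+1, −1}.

+1

Start at x=31: 31 → 39 → 41 → 104 → 26 → 69 → 111 → … (one orbit).
7 cycles of lengths [50, 50, 10, 10, 2, 2, 1].
125 − 7 = 118 transpositions; sign(π) = (−1)^118 = +1.
Zolotarev: (94|125) = +1, matching the cycle-count sign.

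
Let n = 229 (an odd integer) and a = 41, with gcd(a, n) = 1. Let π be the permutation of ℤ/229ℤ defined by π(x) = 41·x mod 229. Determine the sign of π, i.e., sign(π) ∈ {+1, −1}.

-1

Start at x=23: 23 → 27 → 191 → 45 → 13 → 75 → 98 → … (one orbit).
The orbit structure of x ↦ 41x mod 229: 2 orbits of sizes [228, 1].
2 cycles on 229: each ℓ→(−1)^(ℓ−1), product (−1)^227 = -1.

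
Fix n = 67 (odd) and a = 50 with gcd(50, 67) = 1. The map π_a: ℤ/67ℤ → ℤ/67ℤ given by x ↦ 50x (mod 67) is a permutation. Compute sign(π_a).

-1

Orbit of 55 under x↦50x: [55, 3, 16, 63, 1, 50, 21]… (length divides ord_67(50)).
Cycle type of π: 66 + 1; total 2 cycles.
sign(π) = (−1)^{n − #cycles} = (−1)^{67−2} = (−1)^65 = -1.
(50|67)_J = -1 (Zolotarev's lemma cross-check).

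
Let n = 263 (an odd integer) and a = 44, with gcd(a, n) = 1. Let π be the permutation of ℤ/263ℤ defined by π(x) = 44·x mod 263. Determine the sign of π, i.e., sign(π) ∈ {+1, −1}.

+1

Start at x=206: 206 → 122 → 108 → 18 → 3 → 132 → 22 → … (one orbit).
Cycle type of π: 131×2 + 1; total 3 cycles.
n − c = 263 − 3 = 260; sign = (−1)^260 = +1.
Check: (44/263) = +1 by Zolotarev.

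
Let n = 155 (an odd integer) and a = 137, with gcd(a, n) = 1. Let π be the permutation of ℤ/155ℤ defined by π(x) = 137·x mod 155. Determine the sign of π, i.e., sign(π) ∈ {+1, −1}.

Trace 94: π^k(94) = [94, 13, 76, 27, 134, 68, 16] for k=0..6.
The orbit structure of x ↦ 137x mod 155: 5 orbits of sizes [60, 60, 30, 4, 1].
Σ(ℓ_i−1) = 155−5 = 150; sign = (−1)^150 = +1.

+1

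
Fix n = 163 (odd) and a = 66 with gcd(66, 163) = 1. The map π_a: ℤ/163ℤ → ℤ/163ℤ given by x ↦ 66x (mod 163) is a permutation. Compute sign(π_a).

-1

Start at x=149: 149 → 54 → 141 → 15 → 12 → 140 → 112 → … (one orbit).
Decompose π into cycles: lengths [162, 1] (2 cycles, including the fixed point 0).
sign(π) = (−1)^{n − #cycles} = (−1)^{163−2} = (−1)^161 = -1.
(66|163)_J = -1 (Zolotarev's lemma cross-check).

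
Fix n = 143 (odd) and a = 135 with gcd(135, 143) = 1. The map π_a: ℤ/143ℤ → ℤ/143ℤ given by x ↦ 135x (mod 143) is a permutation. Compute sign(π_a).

Trace 125: π^k(125) = [125, 1, 135, 64, 60, 92, 122] for k=0..6.
12 cycles of lengths [20, 20, 20, 20, 20, 20, 5, 5, 4, 4, 4, 1].
12 cycles on 143: each ℓ→(−1)^(ℓ−1), product (−1)^131 = -1.
Zolotarev: (135|143) = -1, matching the cycle-count sign.

-1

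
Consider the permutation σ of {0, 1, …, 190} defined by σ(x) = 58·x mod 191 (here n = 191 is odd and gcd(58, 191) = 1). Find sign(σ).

Start at x=82: 82 → 172 → 44 → 69 → 182 → 51 → 93 → … (one orbit).
Cycle lengths of π_58 on ℤ/191ℤ: [190, 1]; 2 cycles in total.
With 2 cycles on 191 points, sign = (−1)^{191−2} = -1.

-1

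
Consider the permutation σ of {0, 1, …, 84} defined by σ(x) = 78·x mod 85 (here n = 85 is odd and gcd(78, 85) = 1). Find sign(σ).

Start at x=19: 19 → 37 → 81 → 28 → 59 → 12 → 1 → … (one orbit).
π_78 has 7 disjoint cycles with lengths [16, 16, 16, 16, 16, 4, 1] on {0,…,84}.
7 cycles on 85: each ℓ→(−1)^(ℓ−1), product (−1)^78 = +1.

+1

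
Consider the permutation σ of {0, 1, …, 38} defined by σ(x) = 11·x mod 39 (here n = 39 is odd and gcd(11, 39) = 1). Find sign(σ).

+1

Start at x=22: 22 → 8 → 10 → 32 → 1 → 11 → 4 → … (one orbit).
π_11 has 5 disjoint cycles with lengths [12, 12, 12, 2, 1] on {0,…,38}.
With 5 cycles on 39 points, sign = (−1)^{39−5} = +1.
Zolotarev: (11|39) = +1, matching the cycle-count sign.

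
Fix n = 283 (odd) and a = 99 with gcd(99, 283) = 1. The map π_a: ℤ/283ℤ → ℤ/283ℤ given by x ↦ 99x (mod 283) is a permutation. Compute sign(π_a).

+1

Orbit of 10 under x↦99x: [10, 141, 92, 52, 54, 252, 44]… (length divides ord_283(99)).
3 cycles of lengths [141, 141, 1].
sign(π) = (−1)^{n − #cycles} = (−1)^{283−3} = (−1)^280 = +1.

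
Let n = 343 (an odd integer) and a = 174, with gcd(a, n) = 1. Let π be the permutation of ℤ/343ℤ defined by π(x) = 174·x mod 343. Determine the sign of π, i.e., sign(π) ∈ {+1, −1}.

-1

Start at x=78: 78 → 195 → 316 → 104 → 260 → 307 → 253 → … (one orbit).
Cycle lengths of π_174 on ℤ/343ℤ: [98, 98, 98, 14, 14, 14, 2, 2, 2, 1]; 10 cycles in total.
n − c = 343 − 10 = 333; sign = (−1)^333 = -1.
The Jacobi symbol (174|343) = -1 (Zolotarev) agrees.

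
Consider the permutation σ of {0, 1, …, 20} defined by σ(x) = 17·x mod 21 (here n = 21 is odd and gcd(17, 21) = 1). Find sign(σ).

+1

Trace 5: π^k(5) = [5, 1, 17, 16, 20, 4] for k=0..5.
5 cycles of lengths [6, 6, 6, 2, 1].
n − c = 21 − 5 = 16; sign = (−1)^16 = +1.
(17|21)_J = +1 (Zolotarev's lemma cross-check).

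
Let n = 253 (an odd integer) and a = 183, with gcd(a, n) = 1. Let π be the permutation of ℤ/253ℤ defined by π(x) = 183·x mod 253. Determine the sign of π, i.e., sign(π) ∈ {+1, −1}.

+1

Orbit of 252 under x↦183x: [252, 70, 160, 185, 206, 1, 183]… (length divides ord_253(183)).
35 cycles of lengths [10, 10, 10, 10, 10, 10, 10, 10, 10, 10, 10, 10, 10, 10, 10, 10, 10, 10, 10, 10, 10, 10, 10, 2, 2, 2, 2, 2, 2, 2, 2, 2, 2, 2, 1].
With 35 cycles on 253 points, sign = (−1)^{253−35} = +1.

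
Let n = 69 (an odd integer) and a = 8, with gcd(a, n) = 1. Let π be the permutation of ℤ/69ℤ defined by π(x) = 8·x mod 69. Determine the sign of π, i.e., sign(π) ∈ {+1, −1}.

-1

Trace 32: π^k(32) = [32, 49, 47, 31, 41, 52, 2] for k=0..6.
Decompose π into cycles: lengths [22, 22, 11, 11, 2, 1] (6 cycles, including the fixed point 0).
69 − 6 = 63 transpositions; sign(π) = (−1)^63 = -1.
Via Zolotarev, sign(π_{8}) = (8|69) = -1.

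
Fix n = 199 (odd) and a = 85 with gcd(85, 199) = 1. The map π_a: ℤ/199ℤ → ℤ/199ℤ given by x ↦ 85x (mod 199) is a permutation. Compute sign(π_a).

Orbit of 74 under x↦85x: [74, 121, 136, 18, 137, 103, 198]… (length divides ord_199(85)).
π_85 has 10 disjoint cycles with lengths [22, 22, 22, 22, 22, 22, 22, 22, 22, 1] on {0,…,198}.
Σ(ℓ_i−1) = 199−10 = 189; sign = (−1)^189 = -1.
The Jacobi symbol (85|199) = -1 (Zolotarev) agrees.

-1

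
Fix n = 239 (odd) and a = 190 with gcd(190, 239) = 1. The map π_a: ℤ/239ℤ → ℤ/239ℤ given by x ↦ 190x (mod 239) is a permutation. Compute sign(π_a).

-1

Trace 127: π^k(127) = [127, 230, 202, 140, 71, 106, 64] for k=0..6.
The orbit structure of x ↦ 190x mod 239: 2 orbits of sizes [238, 1].
With 2 cycles on 239 points, sign = (−1)^{239−2} = -1.
Via Zolotarev, sign(π_{190}) = (190|239) = -1.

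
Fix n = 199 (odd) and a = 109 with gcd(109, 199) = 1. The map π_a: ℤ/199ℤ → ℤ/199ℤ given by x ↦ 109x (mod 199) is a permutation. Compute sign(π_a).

-1

Trace 157: π^k(157) = [157, 198, 90, 59, 63, 101, 64] for k=0..6.
π_109 has 4 disjoint cycles with lengths [66, 66, 66, 1] on {0,…,198}.
4 cycles on 199: each ℓ→(−1)^(ℓ−1), product (−1)^195 = -1.
Check: (109/199) = -1 by Zolotarev.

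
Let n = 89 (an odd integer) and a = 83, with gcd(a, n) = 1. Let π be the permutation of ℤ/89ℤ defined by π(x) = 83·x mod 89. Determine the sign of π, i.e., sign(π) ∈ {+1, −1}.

Start at x=8: 8 → 41 → 21 → 52 → 44 → 3 → 71 → … (one orbit).
Decompose π into cycles: lengths [88, 1] (2 cycles, including the fixed point 0).
2 cycles on 89: each ℓ→(−1)^(ℓ−1), product (−1)^87 = -1.
Zolotarev: (83|89) = -1, matching the cycle-count sign.

-1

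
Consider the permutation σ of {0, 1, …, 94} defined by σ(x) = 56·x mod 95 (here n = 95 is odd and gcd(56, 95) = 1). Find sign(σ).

Start at x=1: 1 → 56 → 1 (one orbit).
π_56 has 50 disjoint cycles with lengths [2, 2, 2, 2, 2, 2, 2, 2, 2, 2, 2, 2, 2, 2, 2, 2, 2, 2, 2, 2, 2, 2, 2, 2, 2, 2, 2, 2, 2, 2, 2, 2, 2, 2, 2, 2, 2, 2, 2, 2, 2, 2, 2, 2, 2, 1, 1, 1, 1, 1] on {0,…,94}.
sign(π) = (−1)^{n − #cycles} = (−1)^{95−50} = (−1)^45 = -1.

-1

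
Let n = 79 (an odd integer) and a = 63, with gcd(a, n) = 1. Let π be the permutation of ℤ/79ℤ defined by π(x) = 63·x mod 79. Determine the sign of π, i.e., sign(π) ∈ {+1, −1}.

Orbit of 48 under x↦63x: [48, 22, 43, 23, 27, 42, 39]… (length divides ord_79(63)).
Decompose π into cycles: lengths [78, 1] (2 cycles, including the fixed point 0).
With 2 cycles on 79 points, sign = (−1)^{79−2} = -1.

-1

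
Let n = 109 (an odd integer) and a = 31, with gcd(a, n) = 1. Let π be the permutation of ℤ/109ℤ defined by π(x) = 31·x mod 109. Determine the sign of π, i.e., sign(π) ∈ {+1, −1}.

Orbit of 5 under x↦31x: [5, 46, 9, 61, 38, 88, 3]… (length divides ord_109(31)).
π_31 has 3 disjoint cycles with lengths [54, 54, 1] on {0,…,108}.
3 cycles on 109: each ℓ→(−1)^(ℓ−1), product (−1)^106 = +1.

+1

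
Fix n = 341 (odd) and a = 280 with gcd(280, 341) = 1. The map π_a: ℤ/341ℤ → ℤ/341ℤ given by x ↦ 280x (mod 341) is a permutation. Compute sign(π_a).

Start at x=311: 311 → 125 → 218 → 1 → 280 → 311 (one orbit).
The orbit structure of x ↦ 280x mod 341: 93 orbits of sizes [5, 5, 5, 5, 5, 5, 5, 5, 5, 5, 5, 5, 5, 5, 5, 5, 5, 5, 5, 5, 5, 5, 5, 5, 5, 5, 5, 5, 5, 5, 5, 5, 5, 5, 5, 5, 5, 5, 5, 5, 5, 5, 5, 5, 5, 5, 5, 5, 5, 5, 5, 5, 5, 5, 5, 5, 5, 5, 5, 5, 5, 5, 1, 1, 1, 1, 1, 1, 1, 1, 1, 1, 1, 1, 1, 1, 1, 1, 1, 1, 1, 1, 1, 1, 1, 1, 1, 1, 1, 1, 1, 1, 1].
n − c = 341 − 93 = 248; sign = (−1)^248 = +1.

+1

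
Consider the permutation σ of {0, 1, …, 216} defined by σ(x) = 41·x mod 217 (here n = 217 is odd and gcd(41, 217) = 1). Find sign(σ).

Orbit of 183 under x↦41x: [183, 125, 134, 69, 8, 111, 211]… (length divides ord_217(41)).
Cycle lengths of π_41 on ℤ/217ℤ: [30, 30, 30, 30, 30, 30, 15, 15, 2, 2, 2, 1]; 12 cycles in total.
n − c = 217 − 12 = 205; sign = (−1)^205 = -1.

-1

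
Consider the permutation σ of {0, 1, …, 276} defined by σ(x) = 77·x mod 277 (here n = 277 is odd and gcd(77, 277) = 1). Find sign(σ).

Start at x=12: 12 → 93 → 236 → 167 → 117 → 145 → 85 → … (one orbit).
Cycle type of π: 276 + 1; total 2 cycles.
277 − 2 = 275 transpositions; sign(π) = (−1)^275 = -1.

-1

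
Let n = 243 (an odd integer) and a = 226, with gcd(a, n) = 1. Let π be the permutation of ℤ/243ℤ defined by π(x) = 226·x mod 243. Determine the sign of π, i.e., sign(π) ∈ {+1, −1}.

+1

Trace 46: π^k(46) = [46, 190, 172, 235, 136, 118, 181] for k=0..6.
Cycle lengths of π_226 on ℤ/243ℤ: [27, 27, 27, 27, 27, 27, 9, 9, 9, 9, 9, 9, 3, 3, 3, 3, 3, 3, 1, 1, 1, 1, 1, 1, 1, 1, 1]; 27 cycles in total.
sign(π) = (−1)^{n − #cycles} = (−1)^{243−27} = (−1)^216 = +1.
Zolotarev: (226|243) = +1, matching the cycle-count sign.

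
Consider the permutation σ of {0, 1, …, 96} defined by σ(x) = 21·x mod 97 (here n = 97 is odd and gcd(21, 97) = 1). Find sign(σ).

Start at x=41: 41 → 85 → 39 → 43 → 30 → 48 → 38 → … (one orbit).
Cycle lengths of π_21 on ℤ/97ℤ: [96, 1]; 2 cycles in total.
97 − 2 = 95 transpositions; sign(π) = (−1)^95 = -1.

-1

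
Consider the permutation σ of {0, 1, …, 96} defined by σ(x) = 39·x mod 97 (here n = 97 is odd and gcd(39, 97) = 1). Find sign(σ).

-1

Trace 74: π^k(74) = [74, 73, 34, 65, 13, 22, 82] for k=0..6.
Decompose π into cycles: lengths [96, 1] (2 cycles, including the fixed point 0).
Σ(ℓ_i−1) = 97−2 = 95; sign = (−1)^95 = -1.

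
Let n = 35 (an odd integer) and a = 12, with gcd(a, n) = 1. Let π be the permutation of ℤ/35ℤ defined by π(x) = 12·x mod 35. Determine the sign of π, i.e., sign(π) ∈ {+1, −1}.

Orbit of 9 under x↦12x: [9, 3, 1, 12, 4, 13, 16]… (length divides ord_35(12)).
The orbit structure of x ↦ 12x mod 35: 5 orbits of sizes [12, 12, 6, 4, 1].
Σ(ℓ_i−1) = 35−5 = 30; sign = (−1)^30 = +1.

+1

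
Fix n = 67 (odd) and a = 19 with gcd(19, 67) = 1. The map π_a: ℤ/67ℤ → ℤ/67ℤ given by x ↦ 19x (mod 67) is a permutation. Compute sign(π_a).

Trace 40: π^k(40) = [40, 23, 35, 62, 39, 4, 9] for k=0..6.
Decompose π into cycles: lengths [33, 33, 1] (3 cycles, including the fixed point 0).
Σ(ℓ_i−1) = 67−3 = 64; sign = (−1)^64 = +1.
Check: (19/67) = +1 by Zolotarev.

+1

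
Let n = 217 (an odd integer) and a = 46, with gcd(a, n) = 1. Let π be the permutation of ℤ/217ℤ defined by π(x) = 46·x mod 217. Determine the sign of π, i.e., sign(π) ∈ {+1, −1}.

Start at x=30: 30 → 78 → 116 → 128 → 29 → 32 → 170 → … (one orbit).
12 cycles of lengths [30, 30, 30, 30, 30, 30, 10, 10, 10, 3, 3, 1].
With 12 cycles on 217 points, sign = (−1)^{217−12} = -1.

-1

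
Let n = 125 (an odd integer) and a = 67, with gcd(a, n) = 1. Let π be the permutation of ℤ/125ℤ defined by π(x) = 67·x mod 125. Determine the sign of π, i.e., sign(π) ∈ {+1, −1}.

Orbit of 122 under x↦67x: [122, 49, 33, 86, 12, 54, 118]… (length divides ord_125(67)).
π_67 has 4 disjoint cycles with lengths [100, 20, 4, 1] on {0,…,124}.
4 cycles on 125: each ℓ→(−1)^(ℓ−1), product (−1)^121 = -1.

-1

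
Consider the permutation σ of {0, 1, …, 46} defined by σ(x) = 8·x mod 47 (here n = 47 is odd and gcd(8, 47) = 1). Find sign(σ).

Start at x=27: 27 → 28 → 36 → 6 → 1 → 8 → 17 → … (one orbit).
3 cycles of lengths [23, 23, 1].
3 cycles on 47: each ℓ→(−1)^(ℓ−1), product (−1)^44 = +1.
Check: (8/47) = +1 by Zolotarev.

+1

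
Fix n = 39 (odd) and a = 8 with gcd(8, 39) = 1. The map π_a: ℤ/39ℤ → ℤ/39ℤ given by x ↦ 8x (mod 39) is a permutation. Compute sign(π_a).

+1

Orbit of 5 under x↦8x: [5, 1, 8, 25]… (length divides ord_39(8)).
Cycle lengths of π_8 on ℤ/39ℤ: [4, 4, 4, 4, 4, 4, 4, 4, 4, 2, 1]; 11 cycles in total.
39 − 11 = 28 transpositions; sign(π) = (−1)^28 = +1.
Via Zolotarev, sign(π_{8}) = (8|39) = +1.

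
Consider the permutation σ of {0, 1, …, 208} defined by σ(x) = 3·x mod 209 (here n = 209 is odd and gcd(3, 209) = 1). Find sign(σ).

Start at x=155: 155 → 47 → 141 → 5 → 15 → 45 → 135 → … (one orbit).
Cycle type of π: 90×2 + 18 + 5×2 + 1; total 6 cycles.
sign(π) = (−1)^{n − #cycles} = (−1)^{209−6} = (−1)^203 = -1.
Zolotarev: (3|209) = -1, matching the cycle-count sign.

-1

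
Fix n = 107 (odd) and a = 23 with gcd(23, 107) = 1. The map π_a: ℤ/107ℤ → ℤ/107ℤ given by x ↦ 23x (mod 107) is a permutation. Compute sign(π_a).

+1

Start at x=29: 29 → 25 → 40 → 64 → 81 → 44 → 49 → … (one orbit).
Cycle type of π: 53×2 + 1; total 3 cycles.
107 − 3 = 104 transpositions; sign(π) = (−1)^104 = +1.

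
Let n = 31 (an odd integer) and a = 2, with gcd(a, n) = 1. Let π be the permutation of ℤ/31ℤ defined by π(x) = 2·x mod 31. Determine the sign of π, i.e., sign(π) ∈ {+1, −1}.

+1

Orbit of 2 under x↦2x: [2, 4, 8, 16, 1]… (length divides ord_31(2)).
π_2 has 7 disjoint cycles with lengths [5, 5, 5, 5, 5, 5, 1] on {0,…,30}.
With 7 cycles on 31 points, sign = (−1)^{31−7} = +1.
Via Zolotarev, sign(π_{2}) = (2|31) = +1.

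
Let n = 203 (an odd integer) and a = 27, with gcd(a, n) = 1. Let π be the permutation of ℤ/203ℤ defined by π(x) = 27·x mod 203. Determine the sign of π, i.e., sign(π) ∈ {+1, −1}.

Start at x=197: 197 → 41 → 92 → 48 → 78 → 76 → 22 → … (one orbit).
The orbit structure of x ↦ 27x mod 203: 11 orbits of sizes [28, 28, 28, 28, 28, 28, 28, 2, 2, 2, 1].
203 − 11 = 192 transpositions; sign(π) = (−1)^192 = +1.

+1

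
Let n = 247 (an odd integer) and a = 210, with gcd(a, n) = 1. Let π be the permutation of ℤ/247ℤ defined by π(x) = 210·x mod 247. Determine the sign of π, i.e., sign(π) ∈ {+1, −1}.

-1

Start at x=115: 115 → 191 → 96 → 153 → 20 → 1 → 210 → … (one orbit).
π_210 has 38 disjoint cycles with lengths [12, 12, 12, 12, 12, 12, 12, 12, 12, 12, 12, 12, 12, 12, 12, 12, 12, 12, 12, 1, 1, 1, 1, 1, 1, 1, 1, 1, 1, 1, 1, 1, 1, 1, 1, 1, 1, 1] on {0,…,246}.
n − c = 247 − 38 = 209; sign = (−1)^209 = -1.
Zolotarev: (210|247) = -1, matching the cycle-count sign.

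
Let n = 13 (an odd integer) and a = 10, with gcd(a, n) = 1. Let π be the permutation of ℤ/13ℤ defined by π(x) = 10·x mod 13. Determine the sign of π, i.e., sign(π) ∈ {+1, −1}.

+1

Trace 1: π^k(1) = [1, 10, 9, 12, 3, 4] for k=0..5.
Decompose π into cycles: lengths [6, 6, 1] (3 cycles, including the fixed point 0).
sign(π) = (−1)^{n − #cycles} = (−1)^{13−3} = (−1)^10 = +1.
(10|13)_J = +1 (Zolotarev's lemma cross-check).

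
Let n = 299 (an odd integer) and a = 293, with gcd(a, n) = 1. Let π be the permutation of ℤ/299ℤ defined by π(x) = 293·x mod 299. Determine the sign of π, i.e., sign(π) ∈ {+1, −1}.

+1

Trace 248: π^k(248) = [248, 7, 257, 252, 282, 102, 285] for k=0..6.
Cycle lengths of π_293 on ℤ/299ℤ: [132, 132, 22, 12, 1]; 5 cycles in total.
n − c = 299 − 5 = 294; sign = (−1)^294 = +1.
Zolotarev: (293|299) = +1, matching the cycle-count sign.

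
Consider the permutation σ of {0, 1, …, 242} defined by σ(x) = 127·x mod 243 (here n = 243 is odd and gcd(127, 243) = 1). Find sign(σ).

Trace 127: π^k(127) = [127, 91, 136, 19, 226, 28, 154] for k=0..6.
The orbit structure of x ↦ 127x mod 243: 27 orbits of sizes [27, 27, 27, 27, 27, 27, 9, 9, 9, 9, 9, 9, 3, 3, 3, 3, 3, 3, 1, 1, 1, 1, 1, 1, 1, 1, 1].
Σ(ℓ_i−1) = 243−27 = 216; sign = (−1)^216 = +1.
Check: (127/243) = +1 by Zolotarev.

+1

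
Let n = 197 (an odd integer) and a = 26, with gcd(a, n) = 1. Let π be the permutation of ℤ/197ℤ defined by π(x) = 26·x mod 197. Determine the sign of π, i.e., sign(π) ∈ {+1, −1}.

+1

Start at x=22: 22 → 178 → 97 → 158 → 168 → 34 → 96 → … (one orbit).
Cycle lengths of π_26 on ℤ/197ℤ: [98, 98, 1]; 3 cycles in total.
sign(π) = (−1)^{n − #cycles} = (−1)^{197−3} = (−1)^194 = +1.
Via Zolotarev, sign(π_{26}) = (26|197) = +1.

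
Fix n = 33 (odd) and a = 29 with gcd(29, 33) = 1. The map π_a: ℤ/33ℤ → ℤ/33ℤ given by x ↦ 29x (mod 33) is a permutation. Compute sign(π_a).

Orbit of 2 under x↦29x: [2, 25, 32, 4, 17, 31, 8]… (length divides ord_33(29)).
Cycle type of π: 10×3 + 2 + 1; total 5 cycles.
n − c = 33 − 5 = 28; sign = (−1)^28 = +1.
Check: (29/33) = +1 by Zolotarev.

+1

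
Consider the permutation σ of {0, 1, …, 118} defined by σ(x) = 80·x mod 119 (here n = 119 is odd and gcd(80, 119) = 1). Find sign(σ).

+1

Start at x=96: 96 → 64 → 3 → 2 → 41 → 67 → 5 → … (one orbit).
Cycle lengths of π_80 on ℤ/119ℤ: [48, 48, 16, 6, 1]; 5 cycles in total.
n − c = 119 − 5 = 114; sign = (−1)^114 = +1.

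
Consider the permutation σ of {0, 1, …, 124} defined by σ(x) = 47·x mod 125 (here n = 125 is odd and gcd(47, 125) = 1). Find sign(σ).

Start at x=86: 86 → 42 → 99 → 28 → 66 → 102 → 44 → … (one orbit).
Cycle type of π: 100 + 20 + 4 + 1; total 4 cycles.
sign(π) = (−1)^{n − #cycles} = (−1)^{125−4} = (−1)^121 = -1.
Via Zolotarev, sign(π_{47}) = (47|125) = -1.

-1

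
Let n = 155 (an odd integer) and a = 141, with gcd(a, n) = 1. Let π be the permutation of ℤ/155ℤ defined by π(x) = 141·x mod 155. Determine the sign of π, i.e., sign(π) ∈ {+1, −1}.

-1

Start at x=46: 46 → 131 → 26 → 101 → 136 → 111 → 151 → … (one orbit).
Cycle type of π: 30×5 + 1×5; total 10 cycles.
Σ(ℓ_i−1) = 155−10 = 145; sign = (−1)^145 = -1.
(141|155)_J = -1 (Zolotarev's lemma cross-check).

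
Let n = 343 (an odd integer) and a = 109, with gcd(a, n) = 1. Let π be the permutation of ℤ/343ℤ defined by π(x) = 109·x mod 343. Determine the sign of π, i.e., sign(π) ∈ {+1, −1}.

+1

Start at x=142: 142 → 43 → 228 → 156 → 197 → 207 → 268 → … (one orbit).
Decompose π into cycles: lengths [147, 147, 21, 21, 3, 3, 1] (7 cycles, including the fixed point 0).
Σ(ℓ_i−1) = 343−7 = 336; sign = (−1)^336 = +1.
Zolotarev: (109|343) = +1, matching the cycle-count sign.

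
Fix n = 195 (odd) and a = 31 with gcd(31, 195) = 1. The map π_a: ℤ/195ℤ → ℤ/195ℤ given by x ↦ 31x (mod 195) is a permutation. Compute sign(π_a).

-1

Trace 181: π^k(181) = [181, 151, 1, 31] for k=0..3.
Decompose π into cycles: lengths [4, 4, 4, 4, 4, 4, 4, 4, 4, 4, 4, 4, 4, 4, 4, 4, 4, 4, 4, 4, 4, 4, 4, 4, 4, 4, 4, 4, 4, 4, 4, 4, 4, 4, 4, 4, 4, 4, 4, 4, 4, 4, 4, 4, 4, 1, 1, 1, 1, 1, 1, 1, 1, 1, 1, 1, 1, 1, 1, 1] (60 cycles, including the fixed point 0).
60 cycles on 195: each ℓ→(−1)^(ℓ−1), product (−1)^135 = -1.
Zolotarev: (31|195) = -1, matching the cycle-count sign.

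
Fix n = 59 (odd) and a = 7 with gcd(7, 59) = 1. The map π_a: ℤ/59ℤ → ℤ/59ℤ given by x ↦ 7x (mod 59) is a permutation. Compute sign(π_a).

+1

Start at x=29: 29 → 26 → 5 → 35 → 9 → 4 → 28 → … (one orbit).
Cycle type of π: 29×2 + 1; total 3 cycles.
Σ(ℓ_i−1) = 59−3 = 56; sign = (−1)^56 = +1.
Zolotarev: (7|59) = +1, matching the cycle-count sign.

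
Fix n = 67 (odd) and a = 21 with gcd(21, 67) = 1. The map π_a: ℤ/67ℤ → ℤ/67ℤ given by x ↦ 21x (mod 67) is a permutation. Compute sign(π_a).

+1

Orbit of 62 under x↦21x: [62, 29, 6, 59, 33, 23, 14]… (length divides ord_67(21)).
The orbit structure of x ↦ 21x mod 67: 3 orbits of sizes [33, 33, 1].
67 − 3 = 64 transpositions; sign(π) = (−1)^64 = +1.
The Jacobi symbol (21|67) = +1 (Zolotarev) agrees.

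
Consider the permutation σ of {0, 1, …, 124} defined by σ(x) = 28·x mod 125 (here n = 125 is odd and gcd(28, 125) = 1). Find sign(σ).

-1

Start at x=11: 11 → 58 → 124 → 97 → 91 → 48 → 94 → … (one orbit).
Decompose π into cycles: lengths [100, 20, 4, 1] (4 cycles, including the fixed point 0).
With 4 cycles on 125 points, sign = (−1)^{125−4} = -1.
Via Zolotarev, sign(π_{28}) = (28|125) = -1.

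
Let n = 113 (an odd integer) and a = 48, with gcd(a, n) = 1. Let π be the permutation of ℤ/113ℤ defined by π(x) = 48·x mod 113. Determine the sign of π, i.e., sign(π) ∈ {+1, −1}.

-1

Orbit of 15 under x↦48x: [15, 42, 95, 40, 112, 65, 69]… (length divides ord_113(48)).
π_48 has 8 disjoint cycles with lengths [16, 16, 16, 16, 16, 16, 16, 1] on {0,…,112}.
sign(π) = (−1)^{n − #cycles} = (−1)^{113−8} = (−1)^105 = -1.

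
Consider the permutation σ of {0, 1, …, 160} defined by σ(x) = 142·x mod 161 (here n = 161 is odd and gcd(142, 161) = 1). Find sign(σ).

Trace 16: π^k(16) = [16, 18, 141, 58, 25, 8, 9] for k=0..6.
9 cycles of lengths [33, 33, 33, 33, 11, 11, 3, 3, 1].
n − c = 161 − 9 = 152; sign = (−1)^152 = +1.
The Jacobi symbol (142|161) = +1 (Zolotarev) agrees.

+1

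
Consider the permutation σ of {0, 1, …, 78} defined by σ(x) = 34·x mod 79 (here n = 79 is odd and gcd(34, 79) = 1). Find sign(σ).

-1

Trace 72: π^k(72) = [72, 78, 45, 29, 38, 28, 4] for k=0..6.
π_34 has 2 disjoint cycles with lengths [78, 1] on {0,…,78}.
79 − 2 = 77 transpositions; sign(π) = (−1)^77 = -1.
Via Zolotarev, sign(π_{34}) = (34|79) = -1.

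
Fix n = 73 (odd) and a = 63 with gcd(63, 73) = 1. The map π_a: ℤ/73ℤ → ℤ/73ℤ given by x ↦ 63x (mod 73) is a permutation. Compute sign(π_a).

Start at x=46: 46 → 51 → 1 → 63 → 27 → 22 → 72 → … (one orbit).
The orbit structure of x ↦ 63x mod 73: 10 orbits of sizes [8, 8, 8, 8, 8, 8, 8, 8, 8, 1].
Σ(ℓ_i−1) = 73−10 = 63; sign = (−1)^63 = -1.

-1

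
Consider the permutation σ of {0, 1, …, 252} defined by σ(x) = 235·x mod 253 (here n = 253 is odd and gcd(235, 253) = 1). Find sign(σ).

Start at x=86: 86 → 223 → 34 → 147 → 137 → 64 → 113 → … (one orbit).
Decompose π into cycles: lengths [110, 110, 22, 5, 5, 1] (6 cycles, including the fixed point 0).
Σ(ℓ_i−1) = 253−6 = 247; sign = (−1)^247 = -1.
Via Zolotarev, sign(π_{235}) = (235|253) = -1.

-1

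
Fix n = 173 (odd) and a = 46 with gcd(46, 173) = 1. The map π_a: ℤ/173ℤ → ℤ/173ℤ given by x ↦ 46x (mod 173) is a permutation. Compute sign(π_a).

-1

Trace 107: π^k(107) = [107, 78, 128, 6, 103, 67, 141] for k=0..6.
Decompose π into cycles: lengths [172, 1] (2 cycles, including the fixed point 0).
With 2 cycles on 173 points, sign = (−1)^{173−2} = -1.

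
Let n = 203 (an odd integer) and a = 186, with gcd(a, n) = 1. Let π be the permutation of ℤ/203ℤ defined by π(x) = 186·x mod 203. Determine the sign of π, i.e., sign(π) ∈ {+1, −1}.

-1

Start at x=57: 57 → 46 → 30 → 99 → 144 → 191 → 1 → … (one orbit).
Cycle type of π: 12×14 + 4×7 + 3×2 + 1; total 24 cycles.
203 − 24 = 179 transpositions; sign(π) = (−1)^179 = -1.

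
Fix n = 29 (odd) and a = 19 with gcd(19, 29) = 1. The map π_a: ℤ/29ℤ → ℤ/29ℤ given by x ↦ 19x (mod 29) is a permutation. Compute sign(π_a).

Orbit of 24 under x↦19x: [24, 21, 22, 12, 25, 11, 6]… (length divides ord_29(19)).
2 cycles of lengths [28, 1].
Σ(ℓ_i−1) = 29−2 = 27; sign = (−1)^27 = -1.

-1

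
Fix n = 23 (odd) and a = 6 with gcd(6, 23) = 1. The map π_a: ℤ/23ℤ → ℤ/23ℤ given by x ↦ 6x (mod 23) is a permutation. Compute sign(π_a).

+1

Start at x=6: 6 → 13 → 9 → 8 → 2 → 12 → 3 → … (one orbit).
3 cycles of lengths [11, 11, 1].
n − c = 23 − 3 = 20; sign = (−1)^20 = +1.
(6|23)_J = +1 (Zolotarev's lemma cross-check).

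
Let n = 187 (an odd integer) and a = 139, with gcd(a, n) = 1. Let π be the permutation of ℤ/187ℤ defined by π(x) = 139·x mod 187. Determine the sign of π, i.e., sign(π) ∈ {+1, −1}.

+1

Start at x=54: 54 → 26 → 61 → 64 → 107 → 100 → 62 → … (one orbit).
5 cycles of lengths [80, 80, 16, 10, 1].
Σ(ℓ_i−1) = 187−5 = 182; sign = (−1)^182 = +1.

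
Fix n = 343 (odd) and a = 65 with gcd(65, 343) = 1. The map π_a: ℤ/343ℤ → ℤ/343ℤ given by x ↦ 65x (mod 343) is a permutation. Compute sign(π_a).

+1

Start at x=277: 277 → 169 → 9 → 242 → 295 → 310 → 256 → … (one orbit).
The orbit structure of x ↦ 65x mod 343: 7 orbits of sizes [147, 147, 21, 21, 3, 3, 1].
343 − 7 = 336 transpositions; sign(π) = (−1)^336 = +1.
Zolotarev: (65|343) = +1, matching the cycle-count sign.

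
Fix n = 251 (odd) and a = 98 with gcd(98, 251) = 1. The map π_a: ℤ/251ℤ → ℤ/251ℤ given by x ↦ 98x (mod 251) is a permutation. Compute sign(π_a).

Orbit of 58 under x↦98x: [58, 162, 63, 150, 142, 111, 85]… (length divides ord_251(98)).
2 cycles of lengths [250, 1].
With 2 cycles on 251 points, sign = (−1)^{251−2} = -1.

-1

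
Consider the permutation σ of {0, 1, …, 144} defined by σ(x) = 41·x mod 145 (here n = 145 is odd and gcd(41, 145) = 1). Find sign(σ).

Orbit of 86 under x↦41x: [86, 46, 1, 41]… (length divides ord_145(41)).
The orbit structure of x ↦ 41x mod 145: 40 orbits of sizes [4, 4, 4, 4, 4, 4, 4, 4, 4, 4, 4, 4, 4, 4, 4, 4, 4, 4, 4, 4, 4, 4, 4, 4, 4, 4, 4, 4, 4, 4, 4, 4, 4, 4, 4, 1, 1, 1, 1, 1].
sign(π) = (−1)^{n − #cycles} = (−1)^{145−40} = (−1)^105 = -1.

-1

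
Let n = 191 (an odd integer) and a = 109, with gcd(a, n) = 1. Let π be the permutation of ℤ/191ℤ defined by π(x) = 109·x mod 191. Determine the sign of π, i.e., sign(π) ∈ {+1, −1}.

Orbit of 109 under x↦109x: [109, 39, 49, 184, 1]… (length divides ord_191(109)).
π_109 has 39 disjoint cycles with lengths [5, 5, 5, 5, 5, 5, 5, 5, 5, 5, 5, 5, 5, 5, 5, 5, 5, 5, 5, 5, 5, 5, 5, 5, 5, 5, 5, 5, 5, 5, 5, 5, 5, 5, 5, 5, 5, 5, 1] on {0,…,190}.
sign(π) = (−1)^{n − #cycles} = (−1)^{191−39} = (−1)^152 = +1.

+1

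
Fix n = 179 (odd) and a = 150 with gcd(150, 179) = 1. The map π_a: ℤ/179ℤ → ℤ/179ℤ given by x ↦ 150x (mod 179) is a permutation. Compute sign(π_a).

-1

Orbit of 39 under x↦150x: [39, 122, 42, 35, 59, 79, 36]… (length divides ord_179(150)).
Decompose π into cycles: lengths [178, 1] (2 cycles, including the fixed point 0).
With 2 cycles on 179 points, sign = (−1)^{179−2} = -1.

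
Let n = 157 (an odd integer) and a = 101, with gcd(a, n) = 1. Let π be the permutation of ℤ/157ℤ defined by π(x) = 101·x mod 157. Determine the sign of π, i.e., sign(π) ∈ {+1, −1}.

+1

Start at x=1: 1 → 101 → 153 → 67 → 16 → 46 → 93 → … (one orbit).
Cycle type of π: 13×12 + 1; total 13 cycles.
Σ(ℓ_i−1) = 157−13 = 144; sign = (−1)^144 = +1.
(101|157)_J = +1 (Zolotarev's lemma cross-check).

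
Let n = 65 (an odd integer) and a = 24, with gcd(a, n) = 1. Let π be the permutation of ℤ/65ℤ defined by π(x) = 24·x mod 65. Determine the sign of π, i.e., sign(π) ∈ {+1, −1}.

Orbit of 24 under x↦24x: [24, 56, 44, 16, 59, 51, 54]… (length divides ord_65(24)).
8 cycles of lengths [12, 12, 12, 12, 12, 2, 2, 1].
n − c = 65 − 8 = 57; sign = (−1)^57 = -1.
Zolotarev: (24|65) = -1, matching the cycle-count sign.

-1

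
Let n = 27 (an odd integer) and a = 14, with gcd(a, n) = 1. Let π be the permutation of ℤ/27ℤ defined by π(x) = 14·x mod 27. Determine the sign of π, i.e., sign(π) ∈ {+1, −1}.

-1

Trace 23: π^k(23) = [23, 25, 26, 13, 20, 10, 5] for k=0..6.
Cycle type of π: 18 + 6 + 2 + 1; total 4 cycles.
4 cycles on 27: each ℓ→(−1)^(ℓ−1), product (−1)^23 = -1.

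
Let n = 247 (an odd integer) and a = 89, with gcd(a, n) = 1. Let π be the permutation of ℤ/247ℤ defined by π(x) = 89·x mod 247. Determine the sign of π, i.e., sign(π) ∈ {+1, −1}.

+1

Orbit of 100 under x↦89x: [100, 8, 218, 136, 1, 89, 17]… (length divides ord_247(89)).
Cycle lengths of π_89 on ℤ/247ℤ: [36, 36, 36, 36, 36, 36, 18, 12, 1]; 9 cycles in total.
9 cycles on 247: each ℓ→(−1)^(ℓ−1), product (−1)^238 = +1.
Via Zolotarev, sign(π_{89}) = (89|247) = +1.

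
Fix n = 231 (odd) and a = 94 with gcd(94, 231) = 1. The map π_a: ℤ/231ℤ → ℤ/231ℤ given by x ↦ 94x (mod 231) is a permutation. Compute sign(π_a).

+1

Trace 16: π^k(16) = [16, 118, 4, 145, 1, 94, 58] for k=0..6.
π_94 has 15 disjoint cycles with lengths [30, 30, 30, 30, 30, 30, 10, 10, 10, 6, 6, 6, 1, 1, 1] on {0,…,230}.
231 − 15 = 216 transpositions; sign(π) = (−1)^216 = +1.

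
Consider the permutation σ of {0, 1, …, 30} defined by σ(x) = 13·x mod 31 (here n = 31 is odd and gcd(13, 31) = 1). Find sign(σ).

-1

Start at x=26: 26 → 28 → 23 → 20 → 12 → 1 → 13 → … (one orbit).
Decompose π into cycles: lengths [30, 1] (2 cycles, including the fixed point 0).
n − c = 31 − 2 = 29; sign = (−1)^29 = -1.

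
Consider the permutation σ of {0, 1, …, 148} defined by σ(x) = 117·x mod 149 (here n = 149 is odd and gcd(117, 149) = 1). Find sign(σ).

Trace 9: π^k(9) = [9, 10, 127, 108, 120, 34, 104] for k=0..6.
π_117 has 2 disjoint cycles with lengths [148, 1] on {0,…,148}.
2 cycles on 149: each ℓ→(−1)^(ℓ−1), product (−1)^147 = -1.
Via Zolotarev, sign(π_{117}) = (117|149) = -1.

-1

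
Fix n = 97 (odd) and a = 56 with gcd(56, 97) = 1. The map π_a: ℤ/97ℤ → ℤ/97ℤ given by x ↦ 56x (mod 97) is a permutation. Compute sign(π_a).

-1

Start at x=81: 81 → 74 → 70 → 40 → 9 → 19 → 94 → … (one orbit).
2 cycles of lengths [96, 1].
97 − 2 = 95 transpositions; sign(π) = (−1)^95 = -1.
Zolotarev: (56|97) = -1, matching the cycle-count sign.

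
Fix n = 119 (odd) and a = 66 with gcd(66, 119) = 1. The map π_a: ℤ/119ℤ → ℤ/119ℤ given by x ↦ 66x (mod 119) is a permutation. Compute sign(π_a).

Trace 59: π^k(59) = [59, 86, 83, 4, 26, 50, 87] for k=0..6.
Cycle lengths of π_66 on ℤ/119ℤ: [24, 24, 24, 24, 8, 8, 6, 1]; 8 cycles in total.
sign(π) = (−1)^{n − #cycles} = (−1)^{119−8} = (−1)^111 = -1.
(66|119)_J = -1 (Zolotarev's lemma cross-check).

-1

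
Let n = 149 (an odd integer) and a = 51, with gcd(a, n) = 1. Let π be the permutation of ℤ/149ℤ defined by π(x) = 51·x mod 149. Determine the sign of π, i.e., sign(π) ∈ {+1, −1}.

Orbit of 72 under x↦51x: [72, 96, 128, 121, 62, 33, 44]… (length divides ord_149(51)).
π_51 has 2 disjoint cycles with lengths [148, 1] on {0,…,148}.
sign(π) = (−1)^{n − #cycles} = (−1)^{149−2} = (−1)^147 = -1.
Check: (51/149) = -1 by Zolotarev.

-1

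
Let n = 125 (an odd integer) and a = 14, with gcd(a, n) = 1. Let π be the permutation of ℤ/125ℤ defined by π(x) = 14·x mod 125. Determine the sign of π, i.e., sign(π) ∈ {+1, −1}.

+1

Orbit of 59 under x↦14x: [59, 76, 64, 21, 44, 116, 124]… (length divides ord_125(14)).
Decompose π into cycles: lengths [50, 50, 10, 10, 2, 2, 1] (7 cycles, including the fixed point 0).
125 − 7 = 118 transpositions; sign(π) = (−1)^118 = +1.
The Jacobi symbol (14|125) = +1 (Zolotarev) agrees.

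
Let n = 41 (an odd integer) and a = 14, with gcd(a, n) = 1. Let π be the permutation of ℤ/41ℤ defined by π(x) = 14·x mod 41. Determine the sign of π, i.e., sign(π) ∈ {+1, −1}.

-1

Trace 14: π^k(14) = [14, 32, 38, 40, 27, 9, 3] for k=0..6.
π_14 has 6 disjoint cycles with lengths [8, 8, 8, 8, 8, 1] on {0,…,40}.
41 − 6 = 35 transpositions; sign(π) = (−1)^35 = -1.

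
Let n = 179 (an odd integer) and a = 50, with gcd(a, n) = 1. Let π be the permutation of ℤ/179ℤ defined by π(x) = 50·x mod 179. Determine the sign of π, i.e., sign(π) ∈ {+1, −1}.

Start at x=134: 134 → 77 → 91 → 75 → 170 → 87 → 54 → … (one orbit).
2 cycles of lengths [178, 1].
sign(π) = (−1)^{n − #cycles} = (−1)^{179−2} = (−1)^177 = -1.
(50|179)_J = -1 (Zolotarev's lemma cross-check).

-1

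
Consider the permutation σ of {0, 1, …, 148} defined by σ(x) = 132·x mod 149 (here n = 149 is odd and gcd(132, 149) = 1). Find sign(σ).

+1

Start at x=82: 82 → 96 → 7 → 30 → 86 → 28 → 120 → … (one orbit).
The orbit structure of x ↦ 132x mod 149: 3 orbits of sizes [74, 74, 1].
Σ(ℓ_i−1) = 149−3 = 146; sign = (−1)^146 = +1.
Check: (132/149) = +1 by Zolotarev.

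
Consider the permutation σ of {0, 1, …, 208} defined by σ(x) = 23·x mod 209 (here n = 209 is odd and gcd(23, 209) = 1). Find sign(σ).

+1

Orbit of 188 under x↦23x: [188, 144, 177, 100, 1, 23, 111]… (length divides ord_209(23)).
π_23 has 33 disjoint cycles with lengths [9, 9, 9, 9, 9, 9, 9, 9, 9, 9, 9, 9, 9, 9, 9, 9, 9, 9, 9, 9, 9, 9, 1, 1, 1, 1, 1, 1, 1, 1, 1, 1, 1] on {0,…,208}.
sign(π) = (−1)^{n − #cycles} = (−1)^{209−33} = (−1)^176 = +1.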